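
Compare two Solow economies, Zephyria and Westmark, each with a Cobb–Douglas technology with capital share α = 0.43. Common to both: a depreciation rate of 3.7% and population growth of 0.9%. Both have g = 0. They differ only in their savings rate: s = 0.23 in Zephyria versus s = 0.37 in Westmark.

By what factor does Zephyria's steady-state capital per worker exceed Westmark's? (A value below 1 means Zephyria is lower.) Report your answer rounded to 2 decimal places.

Steady-state k* = [s/(n + δ)]^(1/(1−α)), so the ratio is [ (s_Z/(n + δ)_Z) / (s_W/(n + δ)_W) ]^1.7544.
s_Z/(n + δ)_Z = 0.23/0.046 = 5.0000; s_W/(n + δ)_W = 0.37/0.046 = 8.0435.
Ratio = (5.0000/8.0435)^1.7544 = 0.6216^1.7544 ≈ 0.4342

k*_Z / k*_W ≈ 0.43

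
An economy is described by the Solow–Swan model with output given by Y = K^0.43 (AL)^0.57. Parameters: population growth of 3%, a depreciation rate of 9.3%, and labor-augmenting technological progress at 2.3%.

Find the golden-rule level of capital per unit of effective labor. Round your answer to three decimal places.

The golden rule sets f'(k) = n + g + δ, i.e. α·k^(α−1) = n + g + δ.
So k^(1−α) = α / (n + g + δ) = 0.43 / 0.146 = 2.9452.
k_gold = 2.9452^(1/0.57) ≈ 6.6529

k_gold ≈ 6.653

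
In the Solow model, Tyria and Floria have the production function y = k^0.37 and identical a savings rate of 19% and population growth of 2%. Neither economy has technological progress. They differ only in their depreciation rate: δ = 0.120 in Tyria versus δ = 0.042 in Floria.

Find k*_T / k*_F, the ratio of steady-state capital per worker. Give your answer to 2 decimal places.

Steady-state k* = [s/(n + δ)]^(1/(1−α)), so the ratio is [ (s_T/(n + δ)_T) / (s_F/(n + δ)_F) ]^1.5873.
s_T/(n + δ)_T = 0.19/0.140 = 1.3571; s_F/(n + δ)_F = 0.19/0.062 = 3.0645.
Ratio = (1.3571/3.0645)^1.5873 = 0.4428^1.5873 ≈ 0.2744

ratio ≈ 0.27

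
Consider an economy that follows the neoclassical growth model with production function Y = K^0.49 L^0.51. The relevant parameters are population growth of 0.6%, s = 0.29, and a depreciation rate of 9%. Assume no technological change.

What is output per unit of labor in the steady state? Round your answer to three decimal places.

At the steady state, Δk = 0, so s·k^α = (n + δ)·k.
Dividing both sides by k: k^(1−α) = s / (n + δ).
k^0.51 = 0.29 / (0.006 + 0.090) = 0.29 / 0.096 = 3.0208
k* = 3.0208^(1/0.51) ≈ 8.7381
y* = (k*)^α = 8.7381^0.49 ≈ 2.8926

y* = 2.893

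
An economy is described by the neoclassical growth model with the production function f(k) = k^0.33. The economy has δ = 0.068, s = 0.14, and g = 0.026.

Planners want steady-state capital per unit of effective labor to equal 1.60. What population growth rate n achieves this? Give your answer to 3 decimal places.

Steady state requires s·f(k) = (n + g + δ)·k, i.e. s·k^α = (n + g + δ)·k.
So s / (n + g + δ) = (k*)^(1−α) = 1.60^0.67 = 1.3701.
Therefore n + g + δ = s / 1.3701 = 0.14 / 1.3701 = 0.1022, so n = 0.1022 − 0.094 = 0.0082.

n ≈ 0.008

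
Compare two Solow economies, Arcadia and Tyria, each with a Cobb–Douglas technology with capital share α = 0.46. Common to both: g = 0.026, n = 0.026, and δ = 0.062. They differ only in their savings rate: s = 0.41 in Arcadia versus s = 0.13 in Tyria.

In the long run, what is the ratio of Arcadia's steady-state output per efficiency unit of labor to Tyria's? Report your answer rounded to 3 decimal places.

Steady-state y* = [s/(n + g + δ)]^(α/(1−α)), so the ratio is [ (s_A/(n + g + δ)_A) / (s_T/(n + g + δ)_T) ]^0.8519.
s_A/(n + g + δ)_A = 0.41/0.114 = 3.5965; s_T/(n + g + δ)_T = 0.13/0.114 = 1.1404.
Ratio = (3.5965/1.1404)^0.8519 = 3.1537^0.8519 ≈ 2.6604

ratio ≈ 2.660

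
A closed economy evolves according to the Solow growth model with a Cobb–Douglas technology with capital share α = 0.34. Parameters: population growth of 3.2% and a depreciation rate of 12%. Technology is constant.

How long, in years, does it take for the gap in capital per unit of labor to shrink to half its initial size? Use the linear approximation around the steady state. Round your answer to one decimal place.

t_½ ≈ 6.9 years

Near the steady state the convergence rate is λ = (1 − α)(n + δ).
λ = (1 − 0.34) × 0.152 = 0.66 × 0.152 = 0.10032
Half-life = ln 2 / λ = 0.6931 / 0.10032 ≈ 6.91 years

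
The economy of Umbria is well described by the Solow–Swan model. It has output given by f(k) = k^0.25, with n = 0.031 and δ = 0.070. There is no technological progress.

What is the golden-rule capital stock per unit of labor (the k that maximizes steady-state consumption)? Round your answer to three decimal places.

k_gold ≈ 3.348

The golden rule sets f'(k) = n + δ, i.e. α·k^(α−1) = n + δ.
So k^(1−α) = α / (n + δ) = 0.25 / 0.101 = 2.4752.
k_gold = 2.4752^(1/0.75) ≈ 3.3482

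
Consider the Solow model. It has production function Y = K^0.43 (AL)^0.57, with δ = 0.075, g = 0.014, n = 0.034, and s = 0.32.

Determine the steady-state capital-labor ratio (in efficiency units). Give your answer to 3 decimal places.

k* = 5.352

Steady state requires s·f(k) = (n + g + δ)·k, i.e. s·k^α = (n + g + δ)·k.
Dividing both sides by k: k^(1−α) = s / (n + g + δ).
k^0.57 = 0.32 / (0.034 + 0.014 + 0.075) = 0.32 / 0.123 = 2.6016
k* = 2.6016^(1/0.57) ≈ 5.3517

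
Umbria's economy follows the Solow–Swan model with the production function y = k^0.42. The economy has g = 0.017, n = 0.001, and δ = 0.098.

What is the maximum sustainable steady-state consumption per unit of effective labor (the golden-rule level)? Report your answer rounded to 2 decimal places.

At the golden rule, f'(k) = n + g + δ, so α·k^(α−1) = n + g + δ and k_gold = (α/(n + g + δ))^(1/(1−α)).
k_gold = (0.42/0.116)^(1/0.58) = 3.6207^1.7241 ≈ 9.1921
c_gold = f(k_gold) − (n + g + δ)·k_gold = 2.5388 − 0.116×9.1921 ≈ 1.4725

c_gold ≈ 1.47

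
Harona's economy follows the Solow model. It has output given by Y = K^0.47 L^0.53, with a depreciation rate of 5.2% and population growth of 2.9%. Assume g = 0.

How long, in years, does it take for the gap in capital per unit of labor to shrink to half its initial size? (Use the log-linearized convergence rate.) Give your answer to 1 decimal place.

half-life ≈ 16.1 years

Near the steady state the convergence rate is λ = (1 − α)(n + δ).
λ = (1 − 0.47) × 0.081 = 0.53 × 0.081 = 0.04293
Half-life = ln 2 / λ = 0.6931 / 0.04293 ≈ 16.14 years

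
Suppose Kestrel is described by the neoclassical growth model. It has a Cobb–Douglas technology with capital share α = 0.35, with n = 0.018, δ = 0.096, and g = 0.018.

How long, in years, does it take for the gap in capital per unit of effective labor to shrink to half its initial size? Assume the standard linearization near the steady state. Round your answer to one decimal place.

t_½ ≈ 8.1 years

Near the steady state the convergence rate is λ = (1 − α)(n + g + δ).
λ = (1 − 0.35) × 0.132 = 0.65 × 0.132 = 0.0858
Half-life = ln 2 / λ = 0.6931 / 0.0858 ≈ 8.08 years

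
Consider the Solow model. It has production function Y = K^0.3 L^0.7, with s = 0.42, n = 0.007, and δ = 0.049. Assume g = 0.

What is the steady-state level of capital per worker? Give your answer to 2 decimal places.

k* ≈ 17.79

Steady state requires s·f(k) = (n + δ)·k, i.e. s·k^α = (n + δ)·k.
Dividing both sides by k: k^(1−α) = s / (n + δ).
k^0.7 = 0.42 / (0.007 + 0.049) = 0.42 / 0.056 = 7.5000
k* = 7.5000^(1/0.7) ≈ 17.7864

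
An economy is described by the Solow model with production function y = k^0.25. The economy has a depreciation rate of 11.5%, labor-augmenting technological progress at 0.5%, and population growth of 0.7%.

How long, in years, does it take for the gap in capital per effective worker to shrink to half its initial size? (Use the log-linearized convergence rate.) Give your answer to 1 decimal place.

t_½ ≈ 7.3 years

Near the steady state the convergence rate is λ = (1 − α)(n + g + δ).
λ = (1 − 0.25) × 0.127 = 0.75 × 0.127 = 0.09525
Half-life = ln 2 / λ = 0.6931 / 0.09525 ≈ 7.28 years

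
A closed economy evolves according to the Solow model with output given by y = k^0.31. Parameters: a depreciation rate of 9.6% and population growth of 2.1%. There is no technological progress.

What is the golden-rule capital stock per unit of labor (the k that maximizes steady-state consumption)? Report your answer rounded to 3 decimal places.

k_gold ≈ 4.105

The golden rule sets f'(k) = n + δ, i.e. α·k^(α−1) = n + δ.
So k^(1−α) = α / (n + δ) = 0.31 / 0.117 = 2.6496.
k_gold = 2.6496^(1/0.69) ≈ 4.1049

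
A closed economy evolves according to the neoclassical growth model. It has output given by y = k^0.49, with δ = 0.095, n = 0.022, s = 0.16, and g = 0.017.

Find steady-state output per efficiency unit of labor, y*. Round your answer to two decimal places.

Steady state requires s·f(k) = (n + g + δ)·k, i.e. s·k^α = (n + g + δ)·k.
Rearranging, k^(1−α) = s / (n + g + δ).
k^0.51 = 0.16 / (0.022 + 0.017 + 0.095) = 0.16 / 0.134 = 1.1940
k* = 1.1940^(1/0.51) ≈ 1.4158
y* = (k*)^α = 1.4158^0.49 ≈ 1.1857

y* ≈ 1.19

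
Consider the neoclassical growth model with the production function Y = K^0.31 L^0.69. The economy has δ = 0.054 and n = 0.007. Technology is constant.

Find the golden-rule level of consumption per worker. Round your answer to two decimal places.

c_gold ≈ 1.43

At the golden rule, f'(k) = n + δ, so α·k^(α−1) = n + δ and k_gold = (α/(n + δ))^(1/(1−α)).
k_gold = (0.31/0.061)^(1/0.69) = 5.0820^1.4493 ≈ 10.5501
c_gold = f(k_gold) − (n + δ)·k_gold = 2.0759 − 0.061×10.5501 ≈ 1.4323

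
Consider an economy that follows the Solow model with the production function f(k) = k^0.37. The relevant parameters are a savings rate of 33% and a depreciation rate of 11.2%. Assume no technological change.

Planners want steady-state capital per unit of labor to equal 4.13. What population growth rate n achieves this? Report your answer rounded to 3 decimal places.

n ≈ 0.023

In steady state, investment equals break-even investment: s·k^α = (n + δ)·k.
So s / (n + δ) = (k*)^(1−α) = 4.13^0.63 = 2.4437.
Therefore n + δ = s / 2.4437 = 0.33 / 2.4437 = 0.1350, so n = 0.1350 − 0.112 = 0.0230.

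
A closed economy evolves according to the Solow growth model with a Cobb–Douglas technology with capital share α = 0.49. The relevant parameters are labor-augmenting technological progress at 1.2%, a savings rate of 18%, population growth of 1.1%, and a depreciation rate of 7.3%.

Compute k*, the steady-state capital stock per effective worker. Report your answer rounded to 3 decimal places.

At the steady state, Δk = 0, so s·k^α = (n + g + δ)·k.
Rearranging, k^(1−α) = s / (n + g + δ).
k^0.51 = 0.18 / (0.011 + 0.012 + 0.073) = 0.18 / 0.096 = 1.8750
k* = 1.8750^(1/0.51) ≈ 3.4300

k* ≈ 3.430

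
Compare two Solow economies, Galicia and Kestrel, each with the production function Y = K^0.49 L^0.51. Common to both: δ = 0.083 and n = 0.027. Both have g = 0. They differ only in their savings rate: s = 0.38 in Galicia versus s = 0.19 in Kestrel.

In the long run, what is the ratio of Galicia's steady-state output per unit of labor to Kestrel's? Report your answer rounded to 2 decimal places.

Steady-state y* = [s/(n + δ)]^(α/(1−α)), so the ratio is [ (s_G/(n + δ)_G) / (s_K/(n + δ)_K) ]^0.9608.
s_G/(n + δ)_G = 0.38/0.110 = 3.4545; s_K/(n + δ)_K = 0.19/0.110 = 1.7273.
Ratio = (3.4545/1.7273)^0.9608 = 1.9999^0.9608 ≈ 1.9463

y*_G / y*_K ≈ 1.95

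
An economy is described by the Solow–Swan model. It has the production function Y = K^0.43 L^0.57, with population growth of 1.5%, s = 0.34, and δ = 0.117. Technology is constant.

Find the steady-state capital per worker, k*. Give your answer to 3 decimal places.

k* = 5.259

At the steady state, Δk = 0, so s·k^α = (n + δ)·k.
Rearranging, k^(1−α) = s / (n + δ).
k^0.57 = 0.34 / (0.015 + 0.117) = 0.34 / 0.132 = 2.5758
k* = 2.5758^(1/0.57) ≈ 5.2589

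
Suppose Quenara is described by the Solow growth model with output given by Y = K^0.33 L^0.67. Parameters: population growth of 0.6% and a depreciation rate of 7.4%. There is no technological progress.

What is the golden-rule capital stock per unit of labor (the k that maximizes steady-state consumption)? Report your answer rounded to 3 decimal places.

The golden rule sets f'(k) = n + δ, i.e. α·k^(α−1) = n + δ.
So k^(1−α) = α / (n + δ) = 0.33 / 0.080 = 4.1250.
k_gold = 4.1250^(1/0.67) ≈ 8.2898

k_gold ≈ 8.290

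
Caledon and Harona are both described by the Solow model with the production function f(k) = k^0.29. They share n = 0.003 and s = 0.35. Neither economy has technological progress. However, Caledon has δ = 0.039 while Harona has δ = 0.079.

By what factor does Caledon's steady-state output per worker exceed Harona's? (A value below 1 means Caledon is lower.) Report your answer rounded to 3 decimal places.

ratio ≈ 1.314

Steady-state y* = [s/(n + δ)]^(α/(1−α)), so the ratio is [ (s_C/(n + δ)_C) / (s_H/(n + δ)_H) ]^0.4085.
s_C/(n + δ)_C = 0.35/0.042 = 8.3333; s_H/(n + δ)_H = 0.35/0.082 = 4.2683.
Ratio = (8.3333/4.2683)^0.4085 = 1.9524^0.4085 ≈ 1.3143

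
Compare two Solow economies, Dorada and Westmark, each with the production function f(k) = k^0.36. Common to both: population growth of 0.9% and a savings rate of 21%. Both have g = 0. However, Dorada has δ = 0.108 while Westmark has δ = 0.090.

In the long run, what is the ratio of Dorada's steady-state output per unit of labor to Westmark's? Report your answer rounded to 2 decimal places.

Steady-state y* = [s/(n + δ)]^(α/(1−α)), so the ratio is [ (s_D/(n + δ)_D) / (s_W/(n + δ)_W) ]^0.5625.
s_D/(n + δ)_D = 0.21/0.117 = 1.7949; s_W/(n + δ)_W = 0.21/0.099 = 2.1212.
Ratio = (1.7949/2.1212)^0.5625 = 0.8462^0.5625 ≈ 0.9103

ratio ≈ 0.91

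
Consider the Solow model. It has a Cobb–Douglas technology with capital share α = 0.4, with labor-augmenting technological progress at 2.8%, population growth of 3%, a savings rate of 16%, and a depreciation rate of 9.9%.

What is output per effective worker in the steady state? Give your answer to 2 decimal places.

y* ≈ 1.01

At the steady state, Δk = 0, so s·k^α = (n + g + δ)·k.
Rearranging, k^(1−α) = s / (n + g + δ).
k^0.6 = 0.16 / (0.030 + 0.028 + 0.099) = 0.16 / 0.157 = 1.0191
k* = 1.0191^(1/0.6) ≈ 1.0320
y* = (k*)^α = 1.0320^0.4 ≈ 1.0127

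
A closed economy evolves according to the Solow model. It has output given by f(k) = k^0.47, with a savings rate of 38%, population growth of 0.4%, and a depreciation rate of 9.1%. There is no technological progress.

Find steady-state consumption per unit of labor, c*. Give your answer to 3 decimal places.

c* = 2.120

In steady state, investment equals break-even investment: s·k^α = (n + δ)·k.
Dividing both sides by k: k^(1−α) = s / (n + δ).
k^0.53 = 0.38 / (0.004 + 0.091) = 0.38 / 0.095 = 4.0000
k* = 4.0000^(1/0.53) ≈ 13.6761
y* = (k*)^α = 13.6761^0.47 ≈ 3.4190
c* = (1 − s)·y* = (1 − 0.38) × 3.4190 ≈ 2.1198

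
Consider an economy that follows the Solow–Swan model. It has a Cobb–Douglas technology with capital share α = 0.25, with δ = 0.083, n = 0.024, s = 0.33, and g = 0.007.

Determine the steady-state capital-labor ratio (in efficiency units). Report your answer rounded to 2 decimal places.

k* = 4.13

In steady state, investment equals break-even investment: s·k^α = (n + g + δ)·k.
Rearranging, k^(1−α) = s / (n + g + δ).
k^0.75 = 0.33 / (0.024 + 0.007 + 0.083) = 0.33 / 0.114 = 2.8947
k* = 2.8947^(1/0.75) ≈ 4.1255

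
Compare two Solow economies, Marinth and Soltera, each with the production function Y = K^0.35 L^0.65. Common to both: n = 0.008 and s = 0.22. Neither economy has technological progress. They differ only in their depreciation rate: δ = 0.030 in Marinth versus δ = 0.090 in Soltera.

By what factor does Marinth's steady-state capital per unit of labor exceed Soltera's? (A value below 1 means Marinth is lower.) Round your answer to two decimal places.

Steady-state k* = [s/(n + δ)]^(1/(1−α)), so the ratio is [ (s_M/(n + δ)_M) / (s_S/(n + δ)_S) ]^1.5385.
s_M/(n + δ)_M = 0.22/0.038 = 5.7895; s_S/(n + δ)_S = 0.22/0.098 = 2.2449.
Ratio = (5.7895/2.2449)^1.5385 = 2.5790^1.5385 ≈ 4.2955

ratio ≈ 4.30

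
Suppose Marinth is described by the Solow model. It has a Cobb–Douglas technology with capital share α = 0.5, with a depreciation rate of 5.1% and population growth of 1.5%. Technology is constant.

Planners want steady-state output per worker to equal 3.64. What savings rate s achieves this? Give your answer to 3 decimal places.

s ≈ 0.240

In steady state, investment equals break-even investment: s·k^α = (n + δ)·k.
Since y* = [s/(n + δ)]^(α/(1−α)), we have s/(n + δ) = (y*)^((1−α)/α) = 3.64^1 = 3.6400.
Therefore s = 3.6400 × (n + δ) = 3.6400 × 0.066 = 0.2402.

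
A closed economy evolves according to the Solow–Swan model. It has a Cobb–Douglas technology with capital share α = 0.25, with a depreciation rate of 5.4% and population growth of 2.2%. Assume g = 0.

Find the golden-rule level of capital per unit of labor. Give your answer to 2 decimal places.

k_gold ≈ 4.89

The golden rule sets f'(k) = n + δ, i.e. α·k^(α−1) = n + δ.
So k^(1−α) = α / (n + δ) = 0.25 / 0.076 = 3.2895.
k_gold = 3.2895^(1/0.75) ≈ 4.8922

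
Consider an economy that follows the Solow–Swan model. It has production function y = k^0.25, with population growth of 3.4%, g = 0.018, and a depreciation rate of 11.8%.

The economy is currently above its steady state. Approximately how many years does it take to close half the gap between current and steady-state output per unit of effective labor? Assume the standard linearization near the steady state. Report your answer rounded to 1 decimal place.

about 5.4 years

Near the steady state the convergence rate is λ = (1 − α)(n + g + δ).
λ = (1 − 0.25) × 0.170 = 0.75 × 0.170 = 0.1275
Half-life = ln 2 / λ = 0.6931 / 0.1275 ≈ 5.44 years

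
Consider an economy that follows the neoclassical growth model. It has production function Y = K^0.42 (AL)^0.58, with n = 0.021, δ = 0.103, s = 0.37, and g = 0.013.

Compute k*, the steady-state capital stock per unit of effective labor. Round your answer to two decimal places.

At the steady state, Δk = 0, so s·k^α = (n + g + δ)·k.
Rearranging, k^(1−α) = s / (n + g + δ).
k^0.58 = 0.37 / (0.021 + 0.013 + 0.103) = 0.37 / 0.137 = 2.7007
k* = 2.7007^(1/0.58) ≈ 5.5453

k* = 5.55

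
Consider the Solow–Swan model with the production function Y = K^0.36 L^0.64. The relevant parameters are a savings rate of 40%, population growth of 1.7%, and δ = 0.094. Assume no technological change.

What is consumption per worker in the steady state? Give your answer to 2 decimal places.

c* ≈ 1.23

At the steady state, Δk = 0, so s·k^α = (n + δ)·k.
Dividing both sides by k: k^(1−α) = s / (n + δ).
k^0.64 = 0.40 / (0.017 + 0.094) = 0.40 / 0.111 = 3.6036
k* = 3.6036^(1/0.64) ≈ 7.4114
y* = (k*)^α = 7.4114^0.36 ≈ 2.0567
c* = (1 − s)·y* = (1 − 0.40) × 2.0567 ≈ 1.2340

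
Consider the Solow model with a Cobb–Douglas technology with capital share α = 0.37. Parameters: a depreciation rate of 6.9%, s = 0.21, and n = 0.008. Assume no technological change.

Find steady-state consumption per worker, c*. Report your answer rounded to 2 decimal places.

c* ≈ 1.42

In steady state, investment equals break-even investment: s·k^α = (n + δ)·k.
Dividing both sides by k: k^(1−α) = s / (n + δ).
k^0.63 = 0.21 / (0.008 + 0.069) = 0.21 / 0.077 = 2.7273
k* = 2.7273^(1/0.63) ≈ 4.9163
y* = (k*)^α = 4.9163^0.37 ≈ 1.8026
c* = (1 − s)·y* = (1 − 0.21) × 1.8026 ≈ 1.4241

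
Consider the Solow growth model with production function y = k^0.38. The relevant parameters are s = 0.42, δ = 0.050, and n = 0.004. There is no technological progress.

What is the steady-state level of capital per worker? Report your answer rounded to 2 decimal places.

Steady state requires s·f(k) = (n + δ)·k, i.e. s·k^α = (n + δ)·k.
Dividing both sides by k: k^(1−α) = s / (n + δ).
k^0.62 = 0.42 / (0.004 + 0.050) = 0.42 / 0.054 = 7.7778
k* = 7.7778^(1/0.62) ≈ 27.3442

k* = 27.34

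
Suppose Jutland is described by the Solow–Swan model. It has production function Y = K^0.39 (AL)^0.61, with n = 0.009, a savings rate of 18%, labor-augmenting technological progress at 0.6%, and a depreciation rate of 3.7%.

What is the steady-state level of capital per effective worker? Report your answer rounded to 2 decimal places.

k* ≈ 7.66

Steady state requires s·f(k) = (n + g + δ)·k, i.e. s·k^α = (n + g + δ)·k.
Dividing both sides by k: k^(1−α) = s / (n + g + δ).
k^0.61 = 0.18 / (0.009 + 0.006 + 0.037) = 0.18 / 0.052 = 3.4615
k* = 3.4615^(1/0.61) ≈ 7.6567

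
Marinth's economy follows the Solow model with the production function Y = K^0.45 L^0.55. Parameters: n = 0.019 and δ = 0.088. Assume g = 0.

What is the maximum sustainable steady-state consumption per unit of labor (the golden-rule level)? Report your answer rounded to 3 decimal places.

At the golden rule, f'(k) = n + δ, so α·k^(α−1) = n + δ and k_gold = (α/(n + δ))^(1/(1−α)).
k_gold = (0.45/0.107)^(1/0.55) = 4.2056^1.8182 ≈ 13.6221
c_gold = f(k_gold) − (n + δ)·k_gold = 3.2390 − 0.107×13.6221 ≈ 1.7814

c_gold ≈ 1.781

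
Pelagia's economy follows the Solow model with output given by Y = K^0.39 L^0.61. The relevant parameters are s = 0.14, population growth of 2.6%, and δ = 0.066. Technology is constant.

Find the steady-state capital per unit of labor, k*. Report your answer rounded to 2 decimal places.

k* = 1.99

Steady state requires s·f(k) = (n + δ)·k, i.e. s·k^α = (n + δ)·k.
Rearranging, k^(1−α) = s / (n + δ).
k^0.61 = 0.14 / (0.026 + 0.066) = 0.14 / 0.092 = 1.5217
k* = 1.5217^(1/0.61) ≈ 1.9902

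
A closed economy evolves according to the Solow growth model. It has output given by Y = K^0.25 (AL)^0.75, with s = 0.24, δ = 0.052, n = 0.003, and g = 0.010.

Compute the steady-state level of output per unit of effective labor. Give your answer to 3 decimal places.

Steady state requires s·f(k) = (n + g + δ)·k, i.e. s·k^α = (n + g + δ)·k.
Dividing both sides by k: k^(1−α) = s / (n + g + δ).
k^0.75 = 0.24 / (0.003 + 0.010 + 0.052) = 0.24 / 0.065 = 3.6923
k* = 3.6923^(1/0.75) ≈ 5.7068
y* = (k*)^α = 5.7068^0.25 ≈ 1.5456

y* ≈ 1.546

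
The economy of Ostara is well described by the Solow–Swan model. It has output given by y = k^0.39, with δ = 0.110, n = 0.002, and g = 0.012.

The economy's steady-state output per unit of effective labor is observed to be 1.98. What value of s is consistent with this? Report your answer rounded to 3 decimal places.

At the steady state, Δk = 0, so s·k^α = (n + g + δ)·k.
Since y* = [s/(n + g + δ)]^(α/(1−α)), we have s/(n + g + δ) = (y*)^((1−α)/α) = 1.98^1.5641 = 2.9108.
Therefore s = 2.9108 × (n + g + δ) = 2.9108 × 0.124 = 0.3609.

s ≈ 0.361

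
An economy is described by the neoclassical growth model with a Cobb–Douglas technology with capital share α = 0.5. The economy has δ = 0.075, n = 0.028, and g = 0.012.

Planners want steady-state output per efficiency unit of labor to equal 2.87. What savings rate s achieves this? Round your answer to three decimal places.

s ≈ 0.330

Steady state requires s·f(k) = (n + g + δ)·k, i.e. s·k^α = (n + g + δ)·k.
Since y* = [s/(n + g + δ)]^(α/(1−α)), we have s/(n + g + δ) = (y*)^((1−α)/α) = 2.87^1 = 2.8700.
Therefore s = 2.8700 × (n + g + δ) = 2.8700 × 0.115 = 0.3301.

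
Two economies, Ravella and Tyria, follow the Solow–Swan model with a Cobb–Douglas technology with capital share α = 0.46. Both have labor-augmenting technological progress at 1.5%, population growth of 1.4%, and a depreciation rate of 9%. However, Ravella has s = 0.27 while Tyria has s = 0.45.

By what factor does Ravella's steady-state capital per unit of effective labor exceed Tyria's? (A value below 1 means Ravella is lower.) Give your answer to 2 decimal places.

k*_R / k*_T ≈ 0.39

Steady-state k* = [s/(n + g + δ)]^(1/(1−α)), so the ratio is [ (s_R/(n + g + δ)_R) / (s_T/(n + g + δ)_T) ]^1.8519.
s_R/(n + g + δ)_R = 0.27/0.119 = 2.2689; s_T/(n + g + δ)_T = 0.45/0.119 = 3.7815.
Ratio = (2.2689/3.7815)^1.8519 = 0.6000^1.8519 ≈ 0.3883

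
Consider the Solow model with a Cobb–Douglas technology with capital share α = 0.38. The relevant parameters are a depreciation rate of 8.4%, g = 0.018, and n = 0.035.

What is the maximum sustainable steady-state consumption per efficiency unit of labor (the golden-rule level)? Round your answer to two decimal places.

c_gold ≈ 1.16

At the golden rule, f'(k) = n + g + δ, so α·k^(α−1) = n + g + δ and k_gold = (α/(n + g + δ))^(1/(1−α)).
k_gold = (0.38/0.137)^(1/0.62) = 2.7737^1.6129 ≈ 5.1834
c_gold = f(k_gold) − (n + g + δ)·k_gold = 1.8688 − 0.137×5.1834 ≈ 1.1587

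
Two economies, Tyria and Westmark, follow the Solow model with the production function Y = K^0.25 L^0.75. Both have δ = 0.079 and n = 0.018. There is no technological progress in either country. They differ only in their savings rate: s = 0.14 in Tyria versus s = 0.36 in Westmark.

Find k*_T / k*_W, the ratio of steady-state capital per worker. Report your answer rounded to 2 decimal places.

Steady-state k* = [s/(n + δ)]^(1/(1−α)), so the ratio is [ (s_T/(n + δ)_T) / (s_W/(n + δ)_W) ]^1.3333.
s_T/(n + δ)_T = 0.14/0.097 = 1.4433; s_W/(n + δ)_W = 0.36/0.097 = 3.7113.
Ratio = (1.4433/3.7113)^1.3333 = 0.3889^1.3333 ≈ 0.2839

k*_T / k*_W ≈ 0.28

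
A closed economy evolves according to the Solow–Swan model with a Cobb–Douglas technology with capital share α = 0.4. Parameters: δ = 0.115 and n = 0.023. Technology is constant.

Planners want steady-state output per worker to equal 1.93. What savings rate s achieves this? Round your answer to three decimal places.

Steady state requires s·f(k) = (n + δ)·k, i.e. s·k^α = (n + δ)·k.
Since y* = [s/(n + δ)]^(α/(1−α)), we have s/(n + δ) = (y*)^((1−α)/α) = 1.93^1.5 = 2.6812.
Therefore s = 2.6812 × (n + δ) = 2.6812 × 0.138 = 0.3700.

s ≈ 0.370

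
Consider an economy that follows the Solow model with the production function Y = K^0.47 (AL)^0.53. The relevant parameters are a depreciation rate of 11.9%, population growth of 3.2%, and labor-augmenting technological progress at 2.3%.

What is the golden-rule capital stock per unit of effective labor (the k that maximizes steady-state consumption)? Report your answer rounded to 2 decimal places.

k_gold ≈ 6.52

The golden rule sets f'(k) = n + g + δ, i.e. α·k^(α−1) = n + g + δ.
So k^(1−α) = α / (n + g + δ) = 0.47 / 0.174 = 2.7011.
k_gold = 2.7011^(1/0.53) ≈ 6.5197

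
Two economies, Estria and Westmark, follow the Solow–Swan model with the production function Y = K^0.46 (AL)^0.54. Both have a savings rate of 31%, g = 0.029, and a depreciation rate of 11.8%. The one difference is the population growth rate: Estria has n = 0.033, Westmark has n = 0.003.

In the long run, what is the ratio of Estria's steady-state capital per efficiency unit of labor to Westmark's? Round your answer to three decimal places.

k*_E / k*_W ≈ 0.713

Steady-state k* = [s/(n + g + δ)]^(1/(1−α)), so the ratio is [ (s_E/(n + g + δ)_E) / (s_W/(n + g + δ)_W) ]^1.8519.
s_E/(n + g + δ)_E = 0.31/0.180 = 1.7222; s_W/(n + g + δ)_W = 0.31/0.150 = 2.0667.
Ratio = (1.7222/2.0667)^1.8519 = 0.8333^1.8519 ≈ 0.7134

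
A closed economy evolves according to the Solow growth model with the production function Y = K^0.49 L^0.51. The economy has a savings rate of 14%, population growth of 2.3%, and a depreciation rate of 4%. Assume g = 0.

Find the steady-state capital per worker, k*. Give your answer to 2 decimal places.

k* = 4.79

At the steady state, Δk = 0, so s·k^α = (n + δ)·k.
Rearranging, k^(1−α) = s / (n + δ).
k^0.51 = 0.14 / (0.023 + 0.040) = 0.14 / 0.063 = 2.2222
k* = 2.2222^(1/0.51) ≈ 4.7859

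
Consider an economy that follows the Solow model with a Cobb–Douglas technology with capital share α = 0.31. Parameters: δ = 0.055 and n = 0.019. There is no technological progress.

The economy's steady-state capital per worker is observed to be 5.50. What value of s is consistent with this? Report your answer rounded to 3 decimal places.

s ≈ 0.240

Steady state requires s·f(k) = (n + δ)·k, i.e. s·k^α = (n + δ)·k.
So s / (n + δ) = (k*)^(1−α) = 5.50^0.69 = 3.2423.
Therefore s = 3.2423 × (n + δ) = 3.2423 × 0.074 = 0.2399.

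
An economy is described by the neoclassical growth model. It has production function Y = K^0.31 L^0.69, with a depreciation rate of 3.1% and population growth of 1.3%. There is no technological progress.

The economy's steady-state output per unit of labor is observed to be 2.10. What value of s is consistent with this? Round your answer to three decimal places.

In steady state, investment equals break-even investment: s·k^α = (n + δ)·k.
Since y* = [s/(n + δ)]^(α/(1−α)), we have s/(n + δ) = (y*)^((1−α)/α) = 2.10^2.2258 = 5.2143.
Therefore s = 5.2143 × (n + δ) = 5.2143 × 0.044 = 0.2294.

s ≈ 0.229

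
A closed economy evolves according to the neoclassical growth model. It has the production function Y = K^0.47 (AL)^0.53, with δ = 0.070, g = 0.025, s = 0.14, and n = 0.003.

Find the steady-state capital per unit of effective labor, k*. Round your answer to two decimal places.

At the steady state, Δk = 0, so s·k^α = (n + g + δ)·k.
Dividing both sides by k: k^(1−α) = s / (n + g + δ).
k^0.53 = 0.14 / (0.003 + 0.025 + 0.070) = 0.14 / 0.098 = 1.4286
k* = 1.4286^(1/0.53) ≈ 1.9601

k* = 1.96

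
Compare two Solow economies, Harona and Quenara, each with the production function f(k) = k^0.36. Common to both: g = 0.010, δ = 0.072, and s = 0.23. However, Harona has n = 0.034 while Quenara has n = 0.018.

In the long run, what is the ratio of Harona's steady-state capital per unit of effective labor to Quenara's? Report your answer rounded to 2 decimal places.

Steady-state k* = [s/(n + g + δ)]^(1/(1−α)), so the ratio is [ (s_H/(n + g + δ)_H) / (s_Q/(n + g + δ)_Q) ]^1.5625.
s_H/(n + g + δ)_H = 0.23/0.116 = 1.9828; s_Q/(n + g + δ)_Q = 0.23/0.100 = 2.3000.
Ratio = (1.9828/2.3000)^1.5625 = 0.8621^1.5625 ≈ 0.7931

ratio ≈ 0.79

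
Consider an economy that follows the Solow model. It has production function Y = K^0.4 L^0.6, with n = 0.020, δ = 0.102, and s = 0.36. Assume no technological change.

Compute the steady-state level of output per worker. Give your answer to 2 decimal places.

y* = 2.06

In steady state, investment equals break-even investment: s·k^α = (n + δ)·k.
Rearranging, k^(1−α) = s / (n + δ).
k^0.6 = 0.36 / (0.020 + 0.102) = 0.36 / 0.122 = 2.9508
k* = 2.9508^(1/0.6) ≈ 6.0706
y* = (k*)^α = 6.0706^0.4 ≈ 2.0573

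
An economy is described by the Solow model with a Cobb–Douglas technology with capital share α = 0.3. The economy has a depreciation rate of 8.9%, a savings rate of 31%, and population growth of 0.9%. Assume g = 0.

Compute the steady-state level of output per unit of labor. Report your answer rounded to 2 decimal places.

Steady state requires s·f(k) = (n + δ)·k, i.e. s·k^α = (n + δ)·k.
Rearranging, k^(1−α) = s / (n + δ).
k^0.7 = 0.31 / (0.009 + 0.089) = 0.31 / 0.098 = 3.1633
k* = 3.1633^(1/0.7) ≈ 5.1819
y* = (k*)^α = 5.1819^0.3 ≈ 1.6381

y* ≈ 1.64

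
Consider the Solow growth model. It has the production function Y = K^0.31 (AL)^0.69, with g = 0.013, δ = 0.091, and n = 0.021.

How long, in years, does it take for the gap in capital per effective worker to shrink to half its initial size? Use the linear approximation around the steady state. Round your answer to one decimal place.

Near the steady state the convergence rate is λ = (1 − α)(n + g + δ).
λ = (1 − 0.31) × 0.125 = 0.69 × 0.125 = 0.08625
Half-life = ln 2 / λ = 0.6931 / 0.08625 ≈ 8.04 years

t_½ ≈ 8.0 years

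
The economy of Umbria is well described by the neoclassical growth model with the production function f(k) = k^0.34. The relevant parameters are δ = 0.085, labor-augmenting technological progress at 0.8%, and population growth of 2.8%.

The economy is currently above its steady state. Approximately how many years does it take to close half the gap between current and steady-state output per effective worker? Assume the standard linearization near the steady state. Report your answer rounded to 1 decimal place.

Near the steady state the convergence rate is λ = (1 − α)(n + g + δ).
λ = (1 − 0.34) × 0.121 = 0.66 × 0.121 = 0.07986
Half-life = ln 2 / λ = 0.6931 / 0.07986 ≈ 8.68 years

half-life ≈ 8.7 years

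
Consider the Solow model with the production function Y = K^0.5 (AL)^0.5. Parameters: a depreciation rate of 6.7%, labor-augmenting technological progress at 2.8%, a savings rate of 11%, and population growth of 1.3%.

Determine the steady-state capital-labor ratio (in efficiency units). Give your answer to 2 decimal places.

k* ≈ 1.04

In steady state, investment equals break-even investment: s·k^α = (n + g + δ)·k.
Rearranging, k^(1−α) = s / (n + g + δ).
k^0.5 = 0.11 / (0.013 + 0.028 + 0.067) = 0.11 / 0.108 = 1.0185
k* = 1.0185^(1/0.5) ≈ 1.0373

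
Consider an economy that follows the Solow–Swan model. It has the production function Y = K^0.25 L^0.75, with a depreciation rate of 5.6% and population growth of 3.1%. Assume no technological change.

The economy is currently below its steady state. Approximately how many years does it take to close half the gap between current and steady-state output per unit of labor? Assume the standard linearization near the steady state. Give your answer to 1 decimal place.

t_½ ≈ 10.6 years

Near the steady state the convergence rate is λ = (1 − α)(n + δ).
λ = (1 − 0.25) × 0.087 = 0.75 × 0.087 = 0.06525
Half-life = ln 2 / λ = 0.6931 / 0.06525 ≈ 10.62 years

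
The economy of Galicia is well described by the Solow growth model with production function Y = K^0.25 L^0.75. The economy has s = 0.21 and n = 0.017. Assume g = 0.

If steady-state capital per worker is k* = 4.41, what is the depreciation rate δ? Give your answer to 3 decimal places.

Steady state requires s·f(k) = (n + δ)·k, i.e. s·k^α = (n + δ)·k.
So s / (n + δ) = (k*)^(1−α) = 4.41^0.75 = 3.0432.
Therefore n + δ = s / 3.0432 = 0.21 / 3.0432 = 0.0690, so δ = 0.0690 − 0.017 = 0.0520.

δ ≈ 0.052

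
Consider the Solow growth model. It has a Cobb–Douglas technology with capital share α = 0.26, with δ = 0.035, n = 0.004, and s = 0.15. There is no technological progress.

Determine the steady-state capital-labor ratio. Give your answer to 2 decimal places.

k* = 6.17

Steady state requires s·f(k) = (n + δ)·k, i.e. s·k^α = (n + δ)·k.
Rearranging, k^(1−α) = s / (n + δ).
k^0.74 = 0.15 / (0.004 + 0.035) = 0.15 / 0.039 = 3.8462
k* = 3.8462^(1/0.74) ≈ 6.1742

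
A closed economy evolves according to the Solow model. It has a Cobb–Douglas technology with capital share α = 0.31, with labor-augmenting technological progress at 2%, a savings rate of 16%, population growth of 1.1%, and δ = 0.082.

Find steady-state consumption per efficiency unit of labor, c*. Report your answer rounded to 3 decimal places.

c* = 0.982

Steady state requires s·f(k) = (n + g + δ)·k, i.e. s·k^α = (n + g + δ)·k.
Dividing both sides by k: k^(1−α) = s / (n + g + δ).
k^0.69 = 0.16 / (0.011 + 0.020 + 0.082) = 0.16 / 0.113 = 1.4159
k* = 1.4159^(1/0.69) ≈ 1.6553
y* = (k*)^α = 1.6553^0.31 ≈ 1.1691
c* = (1 − s)·y* = (1 − 0.16) × 1.1691 ≈ 0.9820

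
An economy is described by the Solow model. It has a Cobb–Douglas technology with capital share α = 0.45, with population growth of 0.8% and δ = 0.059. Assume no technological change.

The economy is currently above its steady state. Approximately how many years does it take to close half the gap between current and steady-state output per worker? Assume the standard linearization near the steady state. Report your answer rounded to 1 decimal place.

about 18.8 years

Near the steady state the convergence rate is λ = (1 − α)(n + δ).
λ = (1 − 0.45) × 0.067 = 0.55 × 0.067 = 0.03685
Half-life = ln 2 / λ = 0.6931 / 0.03685 ≈ 18.81 years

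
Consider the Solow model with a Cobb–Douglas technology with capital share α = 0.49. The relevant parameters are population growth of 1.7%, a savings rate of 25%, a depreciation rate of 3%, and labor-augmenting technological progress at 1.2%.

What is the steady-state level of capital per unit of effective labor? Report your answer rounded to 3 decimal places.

k* = 16.966

Steady state requires s·f(k) = (n + g + δ)·k, i.e. s·k^α = (n + g + δ)·k.
Dividing both sides by k: k^(1−α) = s / (n + g + δ).
k^0.51 = 0.25 / (0.017 + 0.012 + 0.030) = 0.25 / 0.059 = 4.2373
k* = 4.2373^(1/0.51) ≈ 16.9663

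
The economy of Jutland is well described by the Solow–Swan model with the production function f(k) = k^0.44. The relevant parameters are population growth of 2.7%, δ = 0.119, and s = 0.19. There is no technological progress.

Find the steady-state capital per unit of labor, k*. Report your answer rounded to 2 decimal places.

k* = 1.60

At the steady state, Δk = 0, so s·k^α = (n + δ)·k.
Dividing both sides by k: k^(1−α) = s / (n + δ).
k^0.56 = 0.19 / (0.027 + 0.119) = 0.19 / 0.146 = 1.3014
k* = 1.3014^(1/0.56) ≈ 1.6007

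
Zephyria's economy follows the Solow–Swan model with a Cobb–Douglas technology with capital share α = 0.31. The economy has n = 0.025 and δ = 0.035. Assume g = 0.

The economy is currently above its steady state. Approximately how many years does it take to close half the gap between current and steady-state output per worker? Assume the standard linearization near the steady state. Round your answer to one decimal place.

Near the steady state the convergence rate is λ = (1 − α)(n + δ).
λ = (1 − 0.31) × 0.060 = 0.69 × 0.060 = 0.0414
Half-life = ln 2 / λ = 0.6931 / 0.0414 ≈ 16.74 years

t_½ ≈ 16.7 years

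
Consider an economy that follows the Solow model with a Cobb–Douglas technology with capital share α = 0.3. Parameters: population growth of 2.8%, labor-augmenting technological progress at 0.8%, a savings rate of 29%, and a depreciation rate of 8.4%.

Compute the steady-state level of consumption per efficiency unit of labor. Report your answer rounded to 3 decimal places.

c* ≈ 1.036

Steady state requires s·f(k) = (n + g + δ)·k, i.e. s·k^α = (n + g + δ)·k.
Dividing both sides by k: k^(1−α) = s / (n + g + δ).
k^0.7 = 0.29 / (0.028 + 0.008 + 0.084) = 0.29 / 0.120 = 2.4167
k* = 2.4167^(1/0.7) ≈ 3.5275
y* = (k*)^α = 3.5275^0.3 ≈ 1.4596
c* = (1 − s)·y* = (1 − 0.29) × 1.4596 ≈ 1.0363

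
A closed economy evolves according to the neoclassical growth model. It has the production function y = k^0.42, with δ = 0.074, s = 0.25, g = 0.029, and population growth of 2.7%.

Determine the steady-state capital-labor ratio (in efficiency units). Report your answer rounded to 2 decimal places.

k* = 3.09

Steady state requires s·f(k) = (n + g + δ)·k, i.e. s·k^α = (n + g + δ)·k.
Dividing both sides by k: k^(1−α) = s / (n + g + δ).
k^0.58 = 0.25 / (0.027 + 0.029 + 0.074) = 0.25 / 0.130 = 1.9231
k* = 1.9231^(1/0.58) ≈ 3.0879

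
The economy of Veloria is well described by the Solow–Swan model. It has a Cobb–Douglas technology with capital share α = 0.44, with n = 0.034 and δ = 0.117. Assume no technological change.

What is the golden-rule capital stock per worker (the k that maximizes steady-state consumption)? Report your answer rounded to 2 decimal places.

k_gold ≈ 6.75

The golden rule sets f'(k) = n + δ, i.e. α·k^(α−1) = n + δ.
So k^(1−α) = α / (n + δ) = 0.44 / 0.151 = 2.9139.
k_gold = 2.9139^(1/0.56) ≈ 6.7518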